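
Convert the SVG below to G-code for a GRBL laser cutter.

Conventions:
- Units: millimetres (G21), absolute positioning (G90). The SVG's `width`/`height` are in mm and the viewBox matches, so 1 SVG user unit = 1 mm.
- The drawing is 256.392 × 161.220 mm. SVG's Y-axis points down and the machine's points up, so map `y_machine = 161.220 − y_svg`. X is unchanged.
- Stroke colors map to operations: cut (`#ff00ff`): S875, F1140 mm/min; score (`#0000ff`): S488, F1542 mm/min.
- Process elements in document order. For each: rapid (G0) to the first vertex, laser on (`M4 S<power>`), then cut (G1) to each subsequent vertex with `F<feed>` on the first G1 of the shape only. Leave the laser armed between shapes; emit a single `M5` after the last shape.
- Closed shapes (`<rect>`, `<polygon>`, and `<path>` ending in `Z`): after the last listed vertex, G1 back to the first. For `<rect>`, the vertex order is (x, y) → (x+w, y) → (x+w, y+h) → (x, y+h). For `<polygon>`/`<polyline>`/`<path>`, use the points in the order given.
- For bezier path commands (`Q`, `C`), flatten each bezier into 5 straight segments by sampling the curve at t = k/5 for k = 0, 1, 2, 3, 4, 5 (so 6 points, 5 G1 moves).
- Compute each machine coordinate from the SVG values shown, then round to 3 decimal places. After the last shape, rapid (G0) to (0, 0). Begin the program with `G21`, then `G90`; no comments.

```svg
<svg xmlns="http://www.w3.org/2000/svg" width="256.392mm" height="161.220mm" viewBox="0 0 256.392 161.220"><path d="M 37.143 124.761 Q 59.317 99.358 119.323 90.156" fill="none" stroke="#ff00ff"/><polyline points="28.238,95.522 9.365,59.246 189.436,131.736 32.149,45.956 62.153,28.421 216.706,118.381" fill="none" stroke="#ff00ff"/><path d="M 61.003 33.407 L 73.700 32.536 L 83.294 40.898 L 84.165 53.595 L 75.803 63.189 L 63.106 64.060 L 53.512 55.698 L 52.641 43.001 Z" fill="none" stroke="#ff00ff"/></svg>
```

G21
G90
G0 X37.143 Y36.459
M4 S875
G1 X47.526 Y45.972 F1140
G1 X60.935 Y54.189
G1 X77.371 Y61.110
G1 X96.834 Y66.735
G1 X119.323 Y71.064
G0 X28.238 Y65.698
M4 S875
G1 X9.365 Y101.974 F1140
G1 X189.436 Y29.484
G1 X32.149 Y115.264
G1 X62.153 Y132.799
G1 X216.706 Y42.839
G0 X61.003 Y127.813
M4 S875
G1 X73.700 Y128.684 F1140
G1 X83.294 Y120.322
G1 X84.165 Y107.625
G1 X75.803 Y98.031
G1 X63.106 Y97.160
G1 X53.512 Y105.522
G1 X52.641 Y118.219
G1 X61.003 Y127.813
M5
G0 X0.000 Y0.000

viewBox `0 0 256.392 161.220` with mm width/height → 1 unit = 1 mm. Flip: y_m = 161.220 − y_svg.

**Shape 1** — `<path>` quadratic bezier, stroke `#ff00ff` → cut (S875, F1140). Control points (SVG): P0=(37.143,124.761), P1=(59.317,99.358), P2=(119.323,90.156); sampled at t=k/5. Machine vertices: (37.143,36.459) → (47.526,45.972) → (60.935,54.189) → (77.371,61.110) → (96.834,66.735) → (119.323,71.064). Open path.

**Shape 2** — `<polyline>` open polyline, stroke `#ff00ff` → cut (S875, F1140). Machine vertices: (28.238,65.698) → (9.365,101.974) → (189.436,29.484) → (32.149,115.264) → (62.153,132.799) → (216.706,42.839). Open path.

**Shape 3** — `<path>` regular polygon, stroke `#ff00ff` → cut (S875, F1140). Machine vertices: (61.003,127.813) → (73.700,128.684) → (83.294,120.322) → (84.165,107.625) → (75.803,98.031) → (63.106,97.160) → (53.512,105.522) → (52.641,118.219) → (61.003,127.813). Closed: final G1 returns to the first vertex.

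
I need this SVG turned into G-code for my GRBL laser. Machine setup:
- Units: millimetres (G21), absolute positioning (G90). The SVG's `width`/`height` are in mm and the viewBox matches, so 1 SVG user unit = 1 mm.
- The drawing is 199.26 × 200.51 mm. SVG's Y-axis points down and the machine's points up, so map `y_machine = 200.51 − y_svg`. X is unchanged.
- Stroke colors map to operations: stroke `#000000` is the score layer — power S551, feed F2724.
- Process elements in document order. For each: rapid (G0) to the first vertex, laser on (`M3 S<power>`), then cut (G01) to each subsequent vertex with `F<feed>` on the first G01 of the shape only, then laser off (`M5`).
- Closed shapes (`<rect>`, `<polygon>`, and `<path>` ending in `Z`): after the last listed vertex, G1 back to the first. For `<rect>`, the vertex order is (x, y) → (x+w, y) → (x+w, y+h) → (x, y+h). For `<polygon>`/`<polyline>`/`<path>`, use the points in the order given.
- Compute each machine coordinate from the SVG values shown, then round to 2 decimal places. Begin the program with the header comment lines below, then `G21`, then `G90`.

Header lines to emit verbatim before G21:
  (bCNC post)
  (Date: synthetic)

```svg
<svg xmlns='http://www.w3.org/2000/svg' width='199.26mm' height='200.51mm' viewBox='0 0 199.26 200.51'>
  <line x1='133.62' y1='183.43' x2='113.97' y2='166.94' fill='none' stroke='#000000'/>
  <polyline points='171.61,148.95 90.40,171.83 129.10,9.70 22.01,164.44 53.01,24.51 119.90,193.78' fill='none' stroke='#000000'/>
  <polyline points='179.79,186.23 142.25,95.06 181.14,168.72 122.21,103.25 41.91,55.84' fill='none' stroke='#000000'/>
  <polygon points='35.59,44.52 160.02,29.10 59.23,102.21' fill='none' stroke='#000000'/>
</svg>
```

(bCNC post)
(Date: synthetic)
G21
G90
G0 X133.62 Y17.08
M3 S551
G01 X113.97 Y33.57 F2724
M5
G0 X171.61 Y51.56
M3 S551
G01 X90.40 Y28.68 F2724
G01 X129.10 Y190.81
G01 X22.01 Y36.07
G01 X53.01 Y176.00
G01 X119.90 Y6.73
M5
G0 X179.79 Y14.28
M3 S551
G01 X142.25 Y105.45 F2724
G01 X181.14 Y31.79
G01 X122.21 Y97.26
G01 X41.91 Y144.67
M5
G0 X35.59 Y155.99
M3 S551
G01 X160.02 Y171.41 F2724
G01 X59.23 Y98.30
G01 X35.59 Y155.99
M5

Since the viewBox matches the mm dimensions, user units are millimetres directly. The only transform is the Y-flip y_m = 200.51 − y_svg.

Shape 1 is a line segment drawn with `<line>`. Its stroke #000000 means score at S551, F2724. After flipping Y the toolpath is (133.62,17.08) → (113.97,33.57).

Shape 2 is a open polyline drawn with `<polyline>`. Its stroke #000000 means score at S551, F2724. After flipping Y the toolpath is (171.61,51.56) → (90.40,28.68) → (129.10,190.81) → (22.01,36.07) → (53.01,176.00) → (119.90,6.73).

Shape 3 is a open polyline drawn with `<polyline>`. Its stroke #000000 means score at S551, F2724. After flipping Y the toolpath is (179.79,14.28) → (142.25,105.45) → (181.14,31.79) → (122.21,97.26) → (41.91,144.67).

Shape 4 is a closed polygon drawn with `<polygon>`. Its stroke #000000 means score at S551, F2724. After flipping Y the toolpath is (35.59,155.99) → (160.02,171.41) → (59.23,98.30) → (35.59,155.99), returning to the start.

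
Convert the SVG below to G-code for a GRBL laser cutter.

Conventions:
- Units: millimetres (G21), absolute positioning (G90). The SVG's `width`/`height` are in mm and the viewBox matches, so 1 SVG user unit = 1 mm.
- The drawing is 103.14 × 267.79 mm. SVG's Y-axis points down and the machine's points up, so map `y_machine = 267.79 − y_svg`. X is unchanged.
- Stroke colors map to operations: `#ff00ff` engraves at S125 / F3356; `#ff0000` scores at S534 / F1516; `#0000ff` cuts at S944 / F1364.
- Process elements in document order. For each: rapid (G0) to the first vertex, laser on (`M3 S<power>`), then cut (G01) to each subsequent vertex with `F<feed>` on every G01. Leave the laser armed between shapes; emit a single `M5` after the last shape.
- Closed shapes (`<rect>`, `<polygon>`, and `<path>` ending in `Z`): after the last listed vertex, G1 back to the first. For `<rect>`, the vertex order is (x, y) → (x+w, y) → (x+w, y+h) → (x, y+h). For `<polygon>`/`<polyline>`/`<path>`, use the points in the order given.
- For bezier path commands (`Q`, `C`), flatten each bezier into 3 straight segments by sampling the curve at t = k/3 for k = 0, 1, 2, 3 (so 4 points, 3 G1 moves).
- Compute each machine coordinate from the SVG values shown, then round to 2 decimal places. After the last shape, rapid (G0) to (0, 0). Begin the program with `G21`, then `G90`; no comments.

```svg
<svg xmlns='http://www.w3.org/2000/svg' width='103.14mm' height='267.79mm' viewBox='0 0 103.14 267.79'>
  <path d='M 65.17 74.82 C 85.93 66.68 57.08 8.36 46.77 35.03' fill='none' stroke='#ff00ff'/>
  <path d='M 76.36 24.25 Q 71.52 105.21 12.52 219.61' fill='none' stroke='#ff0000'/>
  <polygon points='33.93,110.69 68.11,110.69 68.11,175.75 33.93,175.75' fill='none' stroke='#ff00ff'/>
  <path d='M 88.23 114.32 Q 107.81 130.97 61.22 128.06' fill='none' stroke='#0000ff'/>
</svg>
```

G21
G90
G0 X65.17 Y192.97
M3 S125
G01 X71.92 Y212.83 F3356
G01 X60.74 Y236.11 F3356
G01 X46.77 Y232.76 F3356
G0 X76.36 Y243.54
M3 S534
G01 X67.12 Y185.85 F1516
G01 X45.84 Y120.73 F1516
G01 X12.52 Y48.18 F1516
G0 X33.93 Y157.10
M3 S125
G01 X68.11 Y157.10 F3356
G01 X68.11 Y92.04 F3356
G01 X33.93 Y92.04 F3356
G01 X33.93 Y157.10 F3356
G0 X88.23 Y153.47
M3 S944
G01 X93.93 Y144.54 F1364
G01 X84.93 Y139.96 F1364
G01 X61.22 Y139.73 F1364
M5
G0 X0.00 Y0.00

viewBox `0 0 103.14 267.79` with mm width/height → 1 unit = 1 mm. Flip: y_m = 267.79 − y_svg.

**Shape 1** — `<path>` cubic bezier, stroke `#ff00ff` → engrave (S125, F3356). Control points (SVG): P0=(65.17,74.82), P1=(85.93,66.68), P2=(57.08,8.36), P3=(46.77,35.03); sampled at t=k/3. Machine vertices: (65.17,192.97) → (71.92,212.83) → (60.74,236.11) → (46.77,232.76). Open path.

**Shape 2** — `<path>` quadratic bezier, stroke `#ff0000` → score (S534, F1516). Control points (SVG): P0=(76.36,24.25), P1=(71.52,105.21), P2=(12.52,219.61); sampled at t=k/3. Machine vertices: (76.36,243.54) → (67.12,185.85) → (45.84,120.73) → (12.52,48.18). Open path.

**Shape 3** — `<polygon>` rectangle, stroke `#ff00ff` → engrave (S125, F3356). Machine vertices: (33.93,157.10) → (68.11,157.10) → (68.11,92.04) → (33.93,92.04) → (33.93,157.10). Closed: final G1 returns to the first vertex.

**Shape 4** — `<path>` quadratic bezier, stroke `#0000ff` → cut (S944, F1364). Control points (SVG): P0=(88.23,114.32), P1=(107.81,130.97), P2=(61.22,128.06); sampled at t=k/3. Machine vertices: (88.23,153.47) → (93.93,144.54) → (84.93,139.96) → (61.22,139.73). Open path.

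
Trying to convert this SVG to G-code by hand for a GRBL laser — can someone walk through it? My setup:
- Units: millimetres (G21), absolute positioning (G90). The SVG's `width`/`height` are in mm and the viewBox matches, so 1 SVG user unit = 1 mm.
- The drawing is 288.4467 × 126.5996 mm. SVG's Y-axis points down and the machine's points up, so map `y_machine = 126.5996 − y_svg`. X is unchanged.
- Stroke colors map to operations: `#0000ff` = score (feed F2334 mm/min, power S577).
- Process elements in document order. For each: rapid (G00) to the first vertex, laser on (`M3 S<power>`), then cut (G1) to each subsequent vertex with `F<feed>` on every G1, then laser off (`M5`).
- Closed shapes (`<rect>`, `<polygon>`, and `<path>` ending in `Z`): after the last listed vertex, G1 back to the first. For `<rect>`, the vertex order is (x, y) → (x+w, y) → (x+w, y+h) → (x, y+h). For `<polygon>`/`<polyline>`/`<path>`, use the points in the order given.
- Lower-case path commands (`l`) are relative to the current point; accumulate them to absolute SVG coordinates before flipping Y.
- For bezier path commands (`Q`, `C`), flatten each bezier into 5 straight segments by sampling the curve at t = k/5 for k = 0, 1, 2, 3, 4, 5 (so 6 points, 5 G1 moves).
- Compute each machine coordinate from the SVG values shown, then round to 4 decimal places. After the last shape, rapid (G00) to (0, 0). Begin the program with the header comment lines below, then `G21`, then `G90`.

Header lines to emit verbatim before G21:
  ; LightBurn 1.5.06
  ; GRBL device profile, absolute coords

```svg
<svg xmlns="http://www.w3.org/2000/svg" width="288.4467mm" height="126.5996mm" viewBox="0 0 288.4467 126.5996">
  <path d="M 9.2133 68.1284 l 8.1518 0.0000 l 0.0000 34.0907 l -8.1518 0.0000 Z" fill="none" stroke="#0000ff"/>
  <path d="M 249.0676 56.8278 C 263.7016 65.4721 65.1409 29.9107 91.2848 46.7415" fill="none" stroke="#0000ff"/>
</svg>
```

1 u = 1 mm; y_m = 126.5996 − y.

[1] `<path>` rectangle, #0000ff→score S577 F2334: (9.2133,58.4712) → (17.3651,58.4712) → (17.3651,24.3805) → (9.2133,24.3805) → (9.2133,58.4712) (closed)

[2] `<path>` cubic bezier, #0000ff→score S577 F2334: (249.0676,69.7718) → (235.7678,69.1171) → (192.3205,74.4351) → (139.7448,81.0891) → (99.0598,84.4423) → (91.2848,79.8581)

; LightBurn 1.5.06
; GRBL device profile, absolute coords
G21
G90
G00 X9.2133 Y58.4712
M3 S577
G1 X17.3651 Y58.4712 F2334
G1 X17.3651 Y24.3805 F2334
G1 X9.2133 Y24.3805 F2334
G1 X9.2133 Y58.4712 F2334
M5
G00 X249.0676 Y69.7718
M3 S577
G1 X235.7678 Y69.1171 F2334
G1 X192.3205 Y74.4351 F2334
G1 X139.7448 Y81.0891 F2334
G1 X99.0598 Y84.4423 F2334
G1 X91.2848 Y79.8581 F2334
M5
G00 X0.0000 Y0.0000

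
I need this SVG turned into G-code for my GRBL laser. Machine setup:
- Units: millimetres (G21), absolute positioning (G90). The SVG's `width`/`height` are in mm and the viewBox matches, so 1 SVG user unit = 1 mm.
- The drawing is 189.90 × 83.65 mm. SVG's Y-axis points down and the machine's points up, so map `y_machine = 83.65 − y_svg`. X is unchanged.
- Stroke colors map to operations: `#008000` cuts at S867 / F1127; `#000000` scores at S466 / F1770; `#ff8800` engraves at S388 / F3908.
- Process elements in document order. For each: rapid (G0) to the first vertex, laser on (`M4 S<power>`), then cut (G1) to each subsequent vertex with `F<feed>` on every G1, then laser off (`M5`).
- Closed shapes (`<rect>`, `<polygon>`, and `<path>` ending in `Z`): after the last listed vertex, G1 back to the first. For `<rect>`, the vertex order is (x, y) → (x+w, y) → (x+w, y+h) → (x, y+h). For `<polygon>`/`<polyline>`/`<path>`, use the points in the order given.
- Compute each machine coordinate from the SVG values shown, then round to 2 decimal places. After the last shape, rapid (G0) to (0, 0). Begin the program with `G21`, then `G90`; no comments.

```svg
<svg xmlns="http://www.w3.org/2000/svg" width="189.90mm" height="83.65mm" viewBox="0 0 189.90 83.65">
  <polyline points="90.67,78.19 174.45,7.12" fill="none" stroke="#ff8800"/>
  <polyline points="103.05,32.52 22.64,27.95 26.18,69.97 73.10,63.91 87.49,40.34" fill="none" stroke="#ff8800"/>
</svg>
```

G21
G90
G0 X90.67 Y5.46
M4 S388
G1 X174.45 Y76.53 F3908
M5
G0 X103.05 Y51.13
M4 S388
G1 X22.64 Y55.70 F3908
G1 X26.18 Y13.68 F3908
G1 X73.10 Y19.74 F3908
G1 X87.49 Y43.31 F3908
M5
G0 X0.00 Y0.00

viewBox `0 0 189.90 83.65` with mm width/height → 1 unit = 1 mm. Flip: y_m = 83.65 − y_svg.

**Shape 1** — `<polyline>` line segment, stroke `#ff8800` → engrave (S388, F3908). Machine vertices: (90.67,5.46) → (174.45,76.53). Open path.

**Shape 2** — `<polyline>` open polyline, stroke `#ff8800` → engrave (S388, F3908). Machine vertices: (103.05,51.13) → (22.64,55.70) → (26.18,13.68) → (73.10,19.74) → (87.49,43.31). Open path.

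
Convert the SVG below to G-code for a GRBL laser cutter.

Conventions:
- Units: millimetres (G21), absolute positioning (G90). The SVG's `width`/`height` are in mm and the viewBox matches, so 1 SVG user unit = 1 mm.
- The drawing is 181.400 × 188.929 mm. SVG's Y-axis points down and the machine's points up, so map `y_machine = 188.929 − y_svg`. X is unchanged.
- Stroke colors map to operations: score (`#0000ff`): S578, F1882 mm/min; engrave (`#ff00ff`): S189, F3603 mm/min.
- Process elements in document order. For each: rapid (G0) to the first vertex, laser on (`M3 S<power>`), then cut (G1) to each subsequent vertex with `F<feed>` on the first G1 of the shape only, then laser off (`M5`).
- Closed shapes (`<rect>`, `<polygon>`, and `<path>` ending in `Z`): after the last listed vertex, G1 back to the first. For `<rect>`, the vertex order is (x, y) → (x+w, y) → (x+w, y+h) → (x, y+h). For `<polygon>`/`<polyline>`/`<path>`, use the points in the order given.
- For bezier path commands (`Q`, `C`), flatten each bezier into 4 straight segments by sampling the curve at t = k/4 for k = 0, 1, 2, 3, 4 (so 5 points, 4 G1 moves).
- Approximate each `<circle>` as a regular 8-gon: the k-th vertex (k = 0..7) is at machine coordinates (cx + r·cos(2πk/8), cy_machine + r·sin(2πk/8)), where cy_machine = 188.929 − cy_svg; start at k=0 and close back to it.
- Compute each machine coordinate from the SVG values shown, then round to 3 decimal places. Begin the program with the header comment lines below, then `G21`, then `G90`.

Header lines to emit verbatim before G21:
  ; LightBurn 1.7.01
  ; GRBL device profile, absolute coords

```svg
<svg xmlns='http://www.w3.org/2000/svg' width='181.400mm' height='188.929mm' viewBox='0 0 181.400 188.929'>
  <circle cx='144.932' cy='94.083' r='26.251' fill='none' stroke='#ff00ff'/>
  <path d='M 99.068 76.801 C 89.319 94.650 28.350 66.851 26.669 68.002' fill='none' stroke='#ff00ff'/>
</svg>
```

1 u = 1 mm; y_m = 188.929 − y.

[1] `<circle>` circle, #ff00ff→engrave S189 F3603: (171.183,94.846) → (163.494,113.408) → (144.932,121.097) → (126.370,113.408) → (118.681,94.846) → (126.370,76.284) → (144.932,68.595) → (163.494,76.284) → (171.183,94.846) (closed)

[2] `<path>` cubic bezier, #ff00ff→engrave S189 F3603: (99.068,112.128) → (83.879,106.135) → (59.843,110.266) → (37.320,117.528) → (26.669,120.927)

; LightBurn 1.7.01
; GRBL device profile, absolute coords
G21
G90
G0 X171.183 Y94.846
M3 S189
G1 X163.494 Y113.408 F3603
G1 X144.932 Y121.097
G1 X126.370 Y113.408
G1 X118.681 Y94.846
G1 X126.370 Y76.284
G1 X144.932 Y68.595
G1 X163.494 Y76.284
G1 X171.183 Y94.846
M5
G0 X99.068 Y112.128
M3 S189
G1 X83.879 Y106.135 F3603
G1 X59.843 Y110.266
G1 X37.320 Y117.528
G1 X26.669 Y120.927
M5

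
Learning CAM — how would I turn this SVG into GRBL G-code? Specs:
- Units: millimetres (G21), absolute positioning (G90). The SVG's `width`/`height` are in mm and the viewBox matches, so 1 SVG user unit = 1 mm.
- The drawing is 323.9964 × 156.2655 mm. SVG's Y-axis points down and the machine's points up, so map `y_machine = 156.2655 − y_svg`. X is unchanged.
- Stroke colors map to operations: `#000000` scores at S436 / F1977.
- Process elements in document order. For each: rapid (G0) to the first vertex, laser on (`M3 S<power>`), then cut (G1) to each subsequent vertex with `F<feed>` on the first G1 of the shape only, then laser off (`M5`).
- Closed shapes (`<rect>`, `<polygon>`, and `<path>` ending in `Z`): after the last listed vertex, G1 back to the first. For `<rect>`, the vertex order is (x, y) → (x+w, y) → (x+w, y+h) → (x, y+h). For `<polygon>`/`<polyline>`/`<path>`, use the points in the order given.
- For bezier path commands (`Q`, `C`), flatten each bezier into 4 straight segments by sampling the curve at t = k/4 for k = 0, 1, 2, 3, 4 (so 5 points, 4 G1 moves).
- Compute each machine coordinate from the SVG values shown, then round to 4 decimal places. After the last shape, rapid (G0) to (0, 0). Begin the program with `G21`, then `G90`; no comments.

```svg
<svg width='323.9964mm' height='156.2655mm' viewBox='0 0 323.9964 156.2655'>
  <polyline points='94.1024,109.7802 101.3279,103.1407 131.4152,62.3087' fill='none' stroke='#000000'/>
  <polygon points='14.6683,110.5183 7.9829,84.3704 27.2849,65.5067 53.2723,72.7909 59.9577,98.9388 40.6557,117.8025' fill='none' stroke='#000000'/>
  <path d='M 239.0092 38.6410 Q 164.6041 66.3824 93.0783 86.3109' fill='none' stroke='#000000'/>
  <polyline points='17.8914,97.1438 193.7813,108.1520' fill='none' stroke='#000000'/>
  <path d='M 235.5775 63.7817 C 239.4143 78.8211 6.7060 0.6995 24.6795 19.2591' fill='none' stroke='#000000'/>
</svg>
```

Since the viewBox matches the mm dimensions, user units are millimetres directly. The only transform is the Y-flip y_m = 156.2655 − y_svg.

Shape 1 is a open polyline drawn with `<polyline>`. Its stroke #000000 means score at S436, F1977. After flipping Y the toolpath is (94.1024,46.4853) → (101.3279,53.1248) → (131.4152,93.9568).

Shape 2 is a regular polygon drawn with `<polygon>`. Its stroke #000000 means score at S436, F1977. After flipping Y the toolpath is (14.6683,45.7472) → (7.9829,71.8951) → (27.2849,90.7588) → (53.2723,83.4746) → (59.9577,57.3267) → (40.6557,38.4630) → (14.6683,45.7472), returning to the start.

Shape 3 is a quadratic bezier drawn with `<path>`. Its stroke #000000 means score at S436, F1977. After flipping Y the toolpath is (239.0092,117.6245) → (201.9866,104.2421) → (165.3239,91.8363) → (129.0212,80.4072) → (93.0783,69.9546).

Shape 4 is a line segment drawn with `<polyline>`. Its stroke #000000 means score at S436, F1977. After flipping Y the toolpath is (17.8914,59.1217) → (193.7813,48.1135).

Shape 5 is a cubic bezier drawn with `<path>`. Its stroke #000000 means score at S436, F1977. After flipping Y the toolpath is (235.5775,92.4838) → (201.7158,95.7057) → (124.8272,116.0652) → (50.5893,135.7647) → (24.6795,137.0064).

G21
G90
G0 X94.1024 Y46.4853
M3 S436
G1 X101.3279 Y53.1248 F1977
G1 X131.4152 Y93.9568
M5
G0 X14.6683 Y45.7472
M3 S436
G1 X7.9829 Y71.8951 F1977
G1 X27.2849 Y90.7588
G1 X53.2723 Y83.4746
G1 X59.9577 Y57.3267
G1 X40.6557 Y38.4630
G1 X14.6683 Y45.7472
M5
G0 X239.0092 Y117.6245
M3 S436
G1 X201.9866 Y104.2421 F1977
G1 X165.3239 Y91.8363
G1 X129.0212 Y80.4072
G1 X93.0783 Y69.9546
M5
G0 X17.8914 Y59.1217
M3 S436
G1 X193.7813 Y48.1135 F1977
M5
G0 X235.5775 Y92.4838
M3 S436
G1 X201.7158 Y95.7057 F1977
G1 X124.8272 Y116.0652
G1 X50.5893 Y135.7647
G1 X24.6795 Y137.0064
M5
G0 X0.0000 Y0.0000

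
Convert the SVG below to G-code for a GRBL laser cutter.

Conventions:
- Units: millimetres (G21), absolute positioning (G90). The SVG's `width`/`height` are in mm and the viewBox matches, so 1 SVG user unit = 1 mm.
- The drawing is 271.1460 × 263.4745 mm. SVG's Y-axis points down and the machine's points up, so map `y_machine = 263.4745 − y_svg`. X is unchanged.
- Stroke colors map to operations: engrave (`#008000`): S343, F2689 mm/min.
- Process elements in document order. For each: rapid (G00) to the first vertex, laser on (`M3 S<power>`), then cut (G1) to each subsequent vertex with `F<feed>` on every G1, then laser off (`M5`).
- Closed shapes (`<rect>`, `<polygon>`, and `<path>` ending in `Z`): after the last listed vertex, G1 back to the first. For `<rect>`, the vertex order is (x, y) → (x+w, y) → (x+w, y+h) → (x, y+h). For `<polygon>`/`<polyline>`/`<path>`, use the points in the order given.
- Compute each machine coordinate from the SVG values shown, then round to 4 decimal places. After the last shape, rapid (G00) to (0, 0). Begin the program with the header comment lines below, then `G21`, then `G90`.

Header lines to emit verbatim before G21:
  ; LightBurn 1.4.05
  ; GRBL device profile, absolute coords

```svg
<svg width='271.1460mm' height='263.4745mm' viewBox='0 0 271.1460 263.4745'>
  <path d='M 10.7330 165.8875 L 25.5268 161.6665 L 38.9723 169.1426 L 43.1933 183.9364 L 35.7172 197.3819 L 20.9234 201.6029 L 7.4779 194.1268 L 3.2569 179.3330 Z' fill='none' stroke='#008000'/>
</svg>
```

; LightBurn 1.4.05
; GRBL device profile, absolute coords
G21
G90
G00 X10.7330 Y97.5870
M3 S343
G1 X25.5268 Y101.8080 F2689
G1 X38.9723 Y94.3319 F2689
G1 X43.1933 Y79.5381 F2689
G1 X35.7172 Y66.0926 F2689
G1 X20.9234 Y61.8716 F2689
G1 X7.4779 Y69.3477 F2689
G1 X3.2569 Y84.1415 F2689
G1 X10.7330 Y97.5870 F2689
M5
G00 X0.0000 Y0.0000

1 u = 1 mm; y_m = 263.4745 − y.

[1] `<path>` regular polygon, #008000→engrave S343 F2689: (10.7330,97.5870) → (25.5268,101.8080) → (38.9723,94.3319) → (43.1933,79.5381) → (35.7172,66.0926) → (20.9234,61.8716) → (7.4779,69.3477) → (3.2569,84.1415) → (10.7330,97.5870) (closed)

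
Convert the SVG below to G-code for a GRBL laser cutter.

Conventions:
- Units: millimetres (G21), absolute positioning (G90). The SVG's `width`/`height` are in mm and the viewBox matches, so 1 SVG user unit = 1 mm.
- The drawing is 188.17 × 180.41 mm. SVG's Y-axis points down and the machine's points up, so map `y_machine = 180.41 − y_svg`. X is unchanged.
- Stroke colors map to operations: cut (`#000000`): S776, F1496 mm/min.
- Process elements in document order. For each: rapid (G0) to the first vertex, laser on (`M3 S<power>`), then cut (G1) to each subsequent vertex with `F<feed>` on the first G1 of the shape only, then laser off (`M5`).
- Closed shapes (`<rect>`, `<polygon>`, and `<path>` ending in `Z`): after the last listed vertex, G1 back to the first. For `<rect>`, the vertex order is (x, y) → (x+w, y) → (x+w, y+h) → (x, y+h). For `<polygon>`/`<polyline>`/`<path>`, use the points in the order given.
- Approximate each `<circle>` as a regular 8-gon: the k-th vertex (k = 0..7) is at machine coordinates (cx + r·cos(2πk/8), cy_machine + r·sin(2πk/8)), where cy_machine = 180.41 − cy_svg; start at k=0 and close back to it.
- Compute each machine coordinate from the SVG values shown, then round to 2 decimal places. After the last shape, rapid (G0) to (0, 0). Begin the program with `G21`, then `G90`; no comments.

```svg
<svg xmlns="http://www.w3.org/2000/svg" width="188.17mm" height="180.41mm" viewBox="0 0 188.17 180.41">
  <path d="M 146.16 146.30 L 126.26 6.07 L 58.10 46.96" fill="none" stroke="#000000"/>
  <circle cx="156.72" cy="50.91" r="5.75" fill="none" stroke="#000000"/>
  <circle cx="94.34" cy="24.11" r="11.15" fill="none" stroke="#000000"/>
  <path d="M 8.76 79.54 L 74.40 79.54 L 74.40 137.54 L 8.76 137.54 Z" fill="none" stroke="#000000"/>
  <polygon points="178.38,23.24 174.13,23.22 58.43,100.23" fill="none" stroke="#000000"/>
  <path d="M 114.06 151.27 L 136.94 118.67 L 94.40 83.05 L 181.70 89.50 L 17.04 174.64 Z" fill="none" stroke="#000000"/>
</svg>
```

1 u = 1 mm; y_m = 180.41 − y.

[1] `<path>` open polyline, #000000→cut S776 F1496: (146.16,34.11) → (126.26,174.34) → (58.10,133.45)

[2] `<circle>` circle, #000000→cut S776 F1496: (162.47,129.50) → (160.79,133.57) → (156.72,135.25) → (152.65,133.57) → (150.97,129.50) → (152.65,125.43) → (156.72,123.75) → (160.79,125.43) → (162.47,129.50) (closed)

[3] `<circle>` circle, #000000→cut S776 F1496: (105.49,156.30) → (102.22,164.18) → (94.34,167.45) → (86.46,164.18) → (83.19,156.30) → (86.46,148.42) → (94.34,145.15) → (102.22,148.42) → (105.49,156.30) (closed)

[4] `<path>` rectangle, #000000→cut S776 F1496: (8.76,100.87) → (74.40,100.87) → (74.40,42.87) → (8.76,42.87) → (8.76,100.87) (closed)

[5] `<polygon>` closed polygon, #000000→cut S776 F1496: (178.38,157.17) → (174.13,157.19) → (58.43,80.18) → (178.38,157.17) (closed)

[6] `<path>` closed polygon, #000000→cut S776 F1496: (114.06,29.14) → (136.94,61.74) → (94.40,97.36) → (181.70,90.91) → (17.04,5.77) → (114.06,29.14) (closed)

G21
G90
G0 X146.16 Y34.11
M3 S776
G1 X126.26 Y174.34 F1496
G1 X58.10 Y133.45
M5
G0 X162.47 Y129.50
M3 S776
G1 X160.79 Y133.57 F1496
G1 X156.72 Y135.25
G1 X152.65 Y133.57
G1 X150.97 Y129.50
G1 X152.65 Y125.43
G1 X156.72 Y123.75
G1 X160.79 Y125.43
G1 X162.47 Y129.50
M5
G0 X105.49 Y156.30
M3 S776
G1 X102.22 Y164.18 F1496
G1 X94.34 Y167.45
G1 X86.46 Y164.18
G1 X83.19 Y156.30
G1 X86.46 Y148.42
G1 X94.34 Y145.15
G1 X102.22 Y148.42
G1 X105.49 Y156.30
M5
G0 X8.76 Y100.87
M3 S776
G1 X74.40 Y100.87 F1496
G1 X74.40 Y42.87
G1 X8.76 Y42.87
G1 X8.76 Y100.87
M5
G0 X178.38 Y157.17
M3 S776
G1 X174.13 Y157.19 F1496
G1 X58.43 Y80.18
G1 X178.38 Y157.17
M5
G0 X114.06 Y29.14
M3 S776
G1 X136.94 Y61.74 F1496
G1 X94.40 Y97.36
G1 X181.70 Y90.91
G1 X17.04 Y5.77
G1 X114.06 Y29.14
M5
G0 X0.00 Y0.00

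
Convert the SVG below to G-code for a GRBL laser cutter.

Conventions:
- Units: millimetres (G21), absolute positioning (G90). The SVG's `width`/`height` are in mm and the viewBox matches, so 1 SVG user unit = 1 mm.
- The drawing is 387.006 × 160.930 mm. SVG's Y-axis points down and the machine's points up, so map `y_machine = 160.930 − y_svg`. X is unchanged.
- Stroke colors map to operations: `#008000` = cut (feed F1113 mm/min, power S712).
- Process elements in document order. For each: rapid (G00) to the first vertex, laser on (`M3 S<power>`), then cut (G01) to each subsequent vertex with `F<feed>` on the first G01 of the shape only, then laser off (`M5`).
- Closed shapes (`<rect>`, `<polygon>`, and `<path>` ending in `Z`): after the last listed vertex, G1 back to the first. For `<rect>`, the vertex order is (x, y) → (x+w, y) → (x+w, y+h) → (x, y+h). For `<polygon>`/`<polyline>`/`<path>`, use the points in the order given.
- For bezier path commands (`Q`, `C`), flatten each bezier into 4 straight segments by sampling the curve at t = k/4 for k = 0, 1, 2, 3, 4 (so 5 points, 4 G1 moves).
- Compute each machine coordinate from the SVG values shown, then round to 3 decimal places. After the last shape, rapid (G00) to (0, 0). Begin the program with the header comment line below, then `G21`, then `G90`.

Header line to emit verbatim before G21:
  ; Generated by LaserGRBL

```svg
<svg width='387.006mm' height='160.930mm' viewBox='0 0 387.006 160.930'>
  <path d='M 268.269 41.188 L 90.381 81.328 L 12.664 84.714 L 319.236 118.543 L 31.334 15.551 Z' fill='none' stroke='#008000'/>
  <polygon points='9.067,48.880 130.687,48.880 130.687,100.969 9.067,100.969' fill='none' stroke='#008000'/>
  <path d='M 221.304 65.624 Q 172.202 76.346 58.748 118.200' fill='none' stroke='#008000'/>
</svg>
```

; Generated by LaserGRBL
G21
G90
G00 X268.269 Y119.742
M3 S712
G01 X90.381 Y79.602 F1113
G01 X12.664 Y76.216
G01 X319.236 Y42.387
G01 X31.334 Y145.379
G01 X268.269 Y119.742
M5
G00 X9.067 Y112.050
M3 S712
G01 X130.687 Y112.050 F1113
G01 X130.687 Y59.961
G01 X9.067 Y59.961
G01 X9.067 Y112.050
M5
G00 X221.304 Y95.306
M3 S712
G01 X192.731 Y87.999 F1113
G01 X156.114 Y76.801
G01 X111.453 Y61.711
G01 X58.748 Y42.730
M5
G00 X0.000 Y0.000

1 u = 1 mm; y_m = 160.930 − y.

[1] `<path>` closed polygon, #008000→cut S712 F1113: (268.269,119.742) → (90.381,79.602) → (12.664,76.216) → (319.236,42.387) → (31.334,145.379) → (268.269,119.742) (closed)

[2] `<polygon>` rectangle, #008000→cut S712 F1113: (9.067,112.050) → (130.687,112.050) → (130.687,59.961) → (9.067,59.961) → (9.067,112.050) (closed)

[3] `<path>` quadratic bezier, #008000→cut S712 F1113: (221.304,95.306) → (192.731,87.999) → (156.114,76.801) → (111.453,61.711) → (58.748,42.730)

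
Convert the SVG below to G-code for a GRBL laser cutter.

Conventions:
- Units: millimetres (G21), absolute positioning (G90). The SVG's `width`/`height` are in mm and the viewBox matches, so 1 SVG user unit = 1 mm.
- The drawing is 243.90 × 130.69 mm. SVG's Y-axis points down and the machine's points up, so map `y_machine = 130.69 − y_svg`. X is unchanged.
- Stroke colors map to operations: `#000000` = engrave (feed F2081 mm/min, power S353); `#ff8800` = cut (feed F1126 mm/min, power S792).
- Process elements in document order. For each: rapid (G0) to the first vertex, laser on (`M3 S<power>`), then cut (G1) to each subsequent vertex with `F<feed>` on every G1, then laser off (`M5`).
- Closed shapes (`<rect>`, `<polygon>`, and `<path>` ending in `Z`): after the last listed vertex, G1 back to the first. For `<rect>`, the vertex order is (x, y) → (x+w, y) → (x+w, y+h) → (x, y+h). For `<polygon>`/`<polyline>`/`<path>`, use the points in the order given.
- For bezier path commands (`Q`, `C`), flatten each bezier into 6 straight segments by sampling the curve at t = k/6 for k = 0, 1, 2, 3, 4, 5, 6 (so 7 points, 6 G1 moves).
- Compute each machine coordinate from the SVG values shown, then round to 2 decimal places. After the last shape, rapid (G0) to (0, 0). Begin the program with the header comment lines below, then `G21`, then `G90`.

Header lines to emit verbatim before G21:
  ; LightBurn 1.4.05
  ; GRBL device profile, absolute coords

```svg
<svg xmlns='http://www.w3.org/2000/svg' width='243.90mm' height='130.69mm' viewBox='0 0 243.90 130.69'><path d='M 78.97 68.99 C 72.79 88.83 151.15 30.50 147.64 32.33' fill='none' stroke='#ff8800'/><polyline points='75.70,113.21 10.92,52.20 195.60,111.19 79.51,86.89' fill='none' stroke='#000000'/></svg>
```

viewBox `0 0 243.90 130.69` with mm width/height → 1 unit = 1 mm. Flip: y_m = 130.69 − y_svg.

**Shape 1** — `<path>` cubic bezier, stroke `#ff8800` → cut (S792, F1126). Control points (SVG): P0=(78.97,68.99), P1=(72.79,88.83), P2=(151.15,30.50), P3=(147.64,32.33); sampled at t=k/6. Machine vertices: (78.97,61.70) → (82.15,57.65) → (94.81,62.79) → (112.30,73.28) → (130.02,85.26) → (143.34,94.90) → (147.64,98.36). Open path.

**Shape 2** — `<polyline>` open polyline, stroke `#000000` → engrave (S353, F2081). Machine vertices: (75.70,17.48) → (10.92,78.49) → (195.60,19.50) → (79.51,43.80). Open path.

; LightBurn 1.4.05
; GRBL device profile, absolute coords
G21
G90
G0 X78.97 Y61.70
M3 S792
G1 X82.15 Y57.65 F1126
G1 X94.81 Y62.79 F1126
G1 X112.30 Y73.28 F1126
G1 X130.02 Y85.26 F1126
G1 X143.34 Y94.90 F1126
G1 X147.64 Y98.36 F1126
M5
G0 X75.70 Y17.48
M3 S353
G1 X10.92 Y78.49 F2081
G1 X195.60 Y19.50 F2081
G1 X79.51 Y43.80 F2081
M5
G0 X0.00 Y0.00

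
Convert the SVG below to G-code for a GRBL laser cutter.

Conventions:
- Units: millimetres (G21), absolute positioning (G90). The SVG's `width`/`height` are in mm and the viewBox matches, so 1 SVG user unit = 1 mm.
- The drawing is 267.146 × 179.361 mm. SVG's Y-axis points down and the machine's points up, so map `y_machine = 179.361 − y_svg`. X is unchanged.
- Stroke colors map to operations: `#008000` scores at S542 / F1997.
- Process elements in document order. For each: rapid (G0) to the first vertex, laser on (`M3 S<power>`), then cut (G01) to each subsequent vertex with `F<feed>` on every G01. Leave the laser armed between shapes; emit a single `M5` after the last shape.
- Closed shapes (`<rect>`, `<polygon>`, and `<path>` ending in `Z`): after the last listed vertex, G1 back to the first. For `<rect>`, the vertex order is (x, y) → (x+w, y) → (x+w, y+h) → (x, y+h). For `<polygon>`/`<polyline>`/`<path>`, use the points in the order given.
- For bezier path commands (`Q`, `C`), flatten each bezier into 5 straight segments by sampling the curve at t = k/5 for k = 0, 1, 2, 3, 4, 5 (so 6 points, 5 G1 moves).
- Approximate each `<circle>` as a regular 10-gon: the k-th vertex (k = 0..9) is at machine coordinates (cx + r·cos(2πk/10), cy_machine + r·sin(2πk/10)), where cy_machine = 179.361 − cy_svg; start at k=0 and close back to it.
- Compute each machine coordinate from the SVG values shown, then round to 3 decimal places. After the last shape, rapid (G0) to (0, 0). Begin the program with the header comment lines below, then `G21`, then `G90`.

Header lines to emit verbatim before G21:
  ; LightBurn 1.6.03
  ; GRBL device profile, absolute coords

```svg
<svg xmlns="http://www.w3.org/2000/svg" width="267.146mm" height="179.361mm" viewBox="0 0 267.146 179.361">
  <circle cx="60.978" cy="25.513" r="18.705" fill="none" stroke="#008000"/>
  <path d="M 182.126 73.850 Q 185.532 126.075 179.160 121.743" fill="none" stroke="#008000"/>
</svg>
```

; LightBurn 1.6.03
; GRBL device profile, absolute coords
G21
G90
G0 X79.683 Y153.848
M3 S542
G01 X76.111 Y164.843 F1997
G01 X66.758 Y171.638 F1997
G01 X55.198 Y171.638 F1997
G01 X45.845 Y164.843 F1997
G01 X42.273 Y153.848 F1997
G01 X45.845 Y142.853 F1997
G01 X55.198 Y136.058 F1997
G01 X66.758 Y136.058 F1997
G01 X76.111 Y142.853 F1997
G01 X79.683 Y153.848 F1997
G0 X182.126 Y105.511
M3 S542
G01 X183.097 Y86.883 F1997
G01 X183.286 Y72.780 F1997
G01 X182.693 Y63.202 F1997
G01 X181.318 Y58.147 F1997
G01 X179.160 Y57.618 F1997
M5
G0 X0.000 Y0.000

Since the viewBox matches the mm dimensions, user units are millimetres directly. The only transform is the Y-flip y_m = 179.361 − y_svg.

Shape 1 is a circle drawn with `<circle>`. Its stroke #008000 means score at S542, F1997. After flipping Y the toolpath is (79.683,153.848) → (76.111,164.843) → (66.758,171.638) → (55.198,171.638) → (45.845,164.843) → (42.273,153.848) → (45.845,142.853) → (55.198,136.058) → (66.758,136.058) → (76.111,142.853) → (79.683,153.848), returning to the start.

Shape 2 is a quadratic bezier drawn with `<path>`. Its stroke #008000 means score at S542, F1997. After flipping Y the toolpath is (182.126,105.511) → (183.097,86.883) → (183.286,72.780) → (182.693,63.202) → (181.318,58.147) → (179.160,57.618).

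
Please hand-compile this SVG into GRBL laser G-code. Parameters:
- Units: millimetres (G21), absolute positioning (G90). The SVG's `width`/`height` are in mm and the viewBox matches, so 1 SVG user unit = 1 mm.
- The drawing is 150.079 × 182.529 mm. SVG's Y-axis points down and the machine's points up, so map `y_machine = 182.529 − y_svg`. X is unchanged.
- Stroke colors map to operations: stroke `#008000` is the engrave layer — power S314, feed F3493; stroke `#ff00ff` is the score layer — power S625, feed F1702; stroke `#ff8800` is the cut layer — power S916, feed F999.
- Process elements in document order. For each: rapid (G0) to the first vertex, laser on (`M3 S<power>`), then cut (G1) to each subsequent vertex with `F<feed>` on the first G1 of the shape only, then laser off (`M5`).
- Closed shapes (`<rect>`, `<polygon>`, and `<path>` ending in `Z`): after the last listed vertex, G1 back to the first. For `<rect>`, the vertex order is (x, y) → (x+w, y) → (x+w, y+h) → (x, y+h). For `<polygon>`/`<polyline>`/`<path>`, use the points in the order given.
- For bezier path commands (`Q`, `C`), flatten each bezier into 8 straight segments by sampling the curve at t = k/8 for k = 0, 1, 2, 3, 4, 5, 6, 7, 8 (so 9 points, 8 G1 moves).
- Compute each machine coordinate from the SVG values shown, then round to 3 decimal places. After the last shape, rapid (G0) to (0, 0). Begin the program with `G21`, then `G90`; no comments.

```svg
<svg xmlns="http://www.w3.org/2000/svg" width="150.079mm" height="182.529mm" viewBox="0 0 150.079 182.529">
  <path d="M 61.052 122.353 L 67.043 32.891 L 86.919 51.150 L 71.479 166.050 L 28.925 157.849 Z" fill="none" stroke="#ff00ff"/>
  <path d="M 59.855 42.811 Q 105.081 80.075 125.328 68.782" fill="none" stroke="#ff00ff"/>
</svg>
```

G21
G90
G0 X61.052 Y60.176
M3 S625
G1 X67.043 Y149.638 F1702
G1 X86.919 Y131.379
G1 X71.479 Y16.479
G1 X28.925 Y24.680
G1 X61.052 Y60.176
M5
G0 X59.855 Y139.718
M3 S625
G1 X70.771 Y131.161 F1702
G1 X80.907 Y124.121
G1 X90.262 Y118.598
G1 X98.836 Y114.593
G1 X106.630 Y112.106
G1 X113.643 Y111.135
G1 X119.876 Y111.682
G1 X125.328 Y113.747
M5
G0 X0.000 Y0.000

viewBox `0 0 150.079 182.529` with mm width/height → 1 unit = 1 mm. Flip: y_m = 182.529 − y_svg.

**Shape 1** — `<path>` closed polygon, stroke `#ff00ff` → score (S625, F1702). Machine vertices: (61.052,60.176) → (67.043,149.638) → (86.919,131.379) → (71.479,16.479) → (28.925,24.680) → (61.052,60.176). Closed: final G1 returns to the first vertex.

**Shape 2** — `<path>` quadratic bezier, stroke `#ff00ff` → score (S625, F1702). Control points (SVG): P0=(59.855,42.811), P1=(105.081,80.075), P2=(125.328,68.782); sampled at t=k/8. Machine vertices: (59.855,139.718) → (70.771,131.161) → (80.907,124.121) → (90.262,118.598) → (98.836,114.593) → (106.630,112.106) → (113.643,111.135) → (119.876,111.682) → (125.328,113.747). Open path.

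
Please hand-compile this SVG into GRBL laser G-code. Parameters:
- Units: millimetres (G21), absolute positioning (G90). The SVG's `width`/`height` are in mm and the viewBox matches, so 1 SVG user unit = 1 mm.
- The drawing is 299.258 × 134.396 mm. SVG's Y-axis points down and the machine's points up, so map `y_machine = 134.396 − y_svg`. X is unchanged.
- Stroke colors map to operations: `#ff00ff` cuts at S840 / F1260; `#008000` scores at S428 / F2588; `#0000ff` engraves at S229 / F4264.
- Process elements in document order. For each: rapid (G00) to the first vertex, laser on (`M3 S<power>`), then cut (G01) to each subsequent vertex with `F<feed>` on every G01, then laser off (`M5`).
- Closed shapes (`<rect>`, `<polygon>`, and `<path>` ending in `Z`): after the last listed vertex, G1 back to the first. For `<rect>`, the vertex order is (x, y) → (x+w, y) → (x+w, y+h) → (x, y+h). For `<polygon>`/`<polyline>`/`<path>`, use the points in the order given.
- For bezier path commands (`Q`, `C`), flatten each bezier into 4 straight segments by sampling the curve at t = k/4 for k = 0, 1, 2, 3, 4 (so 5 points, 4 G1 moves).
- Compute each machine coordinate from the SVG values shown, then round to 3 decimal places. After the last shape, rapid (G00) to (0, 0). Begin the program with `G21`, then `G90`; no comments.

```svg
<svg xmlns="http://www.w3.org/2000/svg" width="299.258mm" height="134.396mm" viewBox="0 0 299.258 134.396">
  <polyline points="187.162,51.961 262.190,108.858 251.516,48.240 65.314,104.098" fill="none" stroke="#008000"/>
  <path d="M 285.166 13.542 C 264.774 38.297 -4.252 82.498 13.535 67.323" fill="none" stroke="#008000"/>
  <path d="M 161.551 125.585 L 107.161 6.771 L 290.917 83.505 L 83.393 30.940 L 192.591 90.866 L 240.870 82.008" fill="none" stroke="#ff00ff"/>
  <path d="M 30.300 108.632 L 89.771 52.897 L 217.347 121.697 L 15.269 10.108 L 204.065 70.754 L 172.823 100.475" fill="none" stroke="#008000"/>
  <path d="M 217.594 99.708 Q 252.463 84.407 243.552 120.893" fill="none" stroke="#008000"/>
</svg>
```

G21
G90
G00 X187.162 Y82.435
M3 S428
G01 X262.190 Y25.538 F2588
G01 X251.516 Y86.156 F2588
G01 X65.314 Y30.298 F2588
M5
G00 X285.166 Y120.854
M3 S428
G01 X231.619 Y99.873 F2588
G01 X135.033 Y78.990 F2588
G01 X45.606 Y65.593 F2588
G01 X13.535 Y67.073 F2588
M5
G00 X161.551 Y8.811
M3 S840
G01 X107.161 Y127.625 F1260
G01 X290.917 Y50.891 F1260
G01 X83.393 Y103.456 F1260
G01 X192.591 Y43.530 F1260
G01 X240.870 Y52.388 F1260
M5
G00 X30.300 Y25.764
M3 S428
G01 X89.771 Y81.499 F2588
G01 X217.347 Y12.699 F2588
G01 X15.269 Y124.288 F2588
G01 X204.065 Y63.642 F2588
G01 X172.823 Y33.921 F2588
M5
G00 X217.594 Y34.688
M3 S428
G01 X232.292 Y39.102 F2588
G01 X241.518 Y37.042 F2588
G01 X245.271 Y28.509 F2588
G01 X243.552 Y13.503 F2588
M5
G00 X0.000 Y0.000

1 u = 1 mm; y_m = 134.396 − y.

[1] `<polyline>` open polyline, #008000→score S428 F2588: (187.162,82.435) → (262.190,25.538) → (251.516,86.156) → (65.314,30.298)

[2] `<path>` cubic bezier, #008000→score S428 F2588: (285.166,120.854) → (231.619,99.873) → (135.033,78.990) → (45.606,65.593) → (13.535,67.073)

[3] `<path>` open polyline, #ff00ff→cut S840 F1260: (161.551,8.811) → (107.161,127.625) → (290.917,50.891) → (83.393,103.456) → (192.591,43.530) → (240.870,52.388)

[4] `<path>` open polyline, #008000→score S428 F2588: (30.300,25.764) → (89.771,81.499) → (217.347,12.699) → (15.269,124.288) → (204.065,63.642) → (172.823,33.921)

[5] `<path>` quadratic bezier, #008000→score S428 F2588: (217.594,34.688) → (232.292,39.102) → (241.518,37.042) → (245.271,28.509) → (243.552,13.503)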